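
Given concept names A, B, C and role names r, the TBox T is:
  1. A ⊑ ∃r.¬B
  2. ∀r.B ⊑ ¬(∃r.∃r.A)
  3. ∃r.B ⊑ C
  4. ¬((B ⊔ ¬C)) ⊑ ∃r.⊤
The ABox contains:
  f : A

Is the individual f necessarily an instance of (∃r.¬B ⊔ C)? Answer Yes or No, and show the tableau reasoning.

1. f : (∃r.¬B ⊔ C)?  L(f) = {A} ∪ {(∀r.B ⊓ ¬C)}
   clash {C, ¬C} at f — f ∈ (∃r.¬B ⊔ C)
2. Hence f : (∃r.¬B ⊔ C): entailed.

Yes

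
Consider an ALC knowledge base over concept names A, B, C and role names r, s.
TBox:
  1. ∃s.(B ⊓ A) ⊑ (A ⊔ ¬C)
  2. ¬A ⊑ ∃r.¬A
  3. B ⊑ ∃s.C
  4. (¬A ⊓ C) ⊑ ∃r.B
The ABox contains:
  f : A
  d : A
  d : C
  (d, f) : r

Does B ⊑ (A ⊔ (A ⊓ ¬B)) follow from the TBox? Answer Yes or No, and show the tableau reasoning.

1. B ⊑ (A ⊔ (A ⊓ ¬B))  ⇔  (B ⊓ (¬A ⊓ (¬A ⊔ B))) unsat w.r.t. T
   apply at x₀: ¬A⊑∃r.¬A; B⊑∃s.C
   open: L(x₀) ⊇ {B, ¬A, ¬C, ∃r.¬A, ∃s.C} (+ ∃-successors)
2. Hence B ⊑ (A ⊔ (A ⊓ ¬B)): not entailed.

No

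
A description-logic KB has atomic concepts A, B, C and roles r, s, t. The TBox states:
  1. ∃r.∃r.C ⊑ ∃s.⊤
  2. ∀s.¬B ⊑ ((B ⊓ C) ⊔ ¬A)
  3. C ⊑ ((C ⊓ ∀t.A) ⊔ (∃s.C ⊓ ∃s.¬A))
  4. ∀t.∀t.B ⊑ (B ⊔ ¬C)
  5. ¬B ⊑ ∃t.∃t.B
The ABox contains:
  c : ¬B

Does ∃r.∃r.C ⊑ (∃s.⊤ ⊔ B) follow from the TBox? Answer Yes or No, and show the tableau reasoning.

Yes

1. ∃r.∃r.C ⊑ (∃s.⊤ ⊔ B)  ⇔  (∃r.∃r.C ⊓ (∀s.⊥ ⊓ ¬B)) unsat w.r.t. T
   all branches close; clash ⊥ at an ∃-successor
2. Hence ∃r.∃r.C ⊑ (∃s.⊤ ⊔ B): entailed.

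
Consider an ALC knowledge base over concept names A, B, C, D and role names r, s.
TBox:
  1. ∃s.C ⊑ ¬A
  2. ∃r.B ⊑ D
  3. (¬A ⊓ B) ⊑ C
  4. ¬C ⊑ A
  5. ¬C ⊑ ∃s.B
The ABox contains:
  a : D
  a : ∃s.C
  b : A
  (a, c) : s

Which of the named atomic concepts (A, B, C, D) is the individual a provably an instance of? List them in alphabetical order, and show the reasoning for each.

{C, D}

1. a : A?  L(a) = {D, ∃s.C} ∪ {¬A}
   open: L(a) ⊇ {C, D, ¬A, ∃s.C} (+ ∃-successors) — a ∉ A possible
2. a : B?  L(a) = {D, ∃s.C} ∪ {¬B}
   apply at a: ∃s.C⊑¬A
   open: L(a) ⊇ {C, D, ¬A, ¬B, ∃s.C} (+ ∃-successors) — a ∉ B possible
3. a : C?  L(a) = {D, ∃s.C} ∪ {¬C}
   clash {C, ¬C} at a — a ∈ C
4. a : D?  L(a) = {D, ∃s.C} ∪ {¬D}
   clash {D, ¬D} at a — a ∈ D
5. Entailed for a: {C, D}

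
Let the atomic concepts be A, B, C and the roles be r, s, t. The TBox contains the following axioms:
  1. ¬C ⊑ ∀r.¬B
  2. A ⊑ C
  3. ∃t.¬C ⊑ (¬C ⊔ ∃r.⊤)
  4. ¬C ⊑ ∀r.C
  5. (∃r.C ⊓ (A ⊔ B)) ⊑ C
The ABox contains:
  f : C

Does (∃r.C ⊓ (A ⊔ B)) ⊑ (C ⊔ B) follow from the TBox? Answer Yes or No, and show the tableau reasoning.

Yes

1. (∃r.C ⊓ (A ⊔ B)) ⊑ (C ⊔ B)  ⇔  ((∃r.C ⊓ (A ⊔ B)) ⊓ (¬C ⊓ ¬B)) unsat w.r.t. T
   all branches close; clash {B, ¬B} at x₀
2. Hence (∃r.C ⊓ (A ⊔ B)) ⊑ (C ⊔ B): entailed.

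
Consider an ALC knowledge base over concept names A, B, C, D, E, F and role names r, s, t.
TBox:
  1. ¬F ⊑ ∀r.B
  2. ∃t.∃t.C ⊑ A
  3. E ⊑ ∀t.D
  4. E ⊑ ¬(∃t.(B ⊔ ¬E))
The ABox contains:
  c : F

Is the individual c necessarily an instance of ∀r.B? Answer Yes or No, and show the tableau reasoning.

1. c : ∀r.B?  L(c) = {F} ∪ {∃r.¬B}
   open: L(c) ⊇ {F, ¬E, ∀t.∀t.¬C, ∃r.¬B} (+ ∃-successors) — c ∉ ∀r.B possible
2. Hence c : ∀r.B: not entailed.

No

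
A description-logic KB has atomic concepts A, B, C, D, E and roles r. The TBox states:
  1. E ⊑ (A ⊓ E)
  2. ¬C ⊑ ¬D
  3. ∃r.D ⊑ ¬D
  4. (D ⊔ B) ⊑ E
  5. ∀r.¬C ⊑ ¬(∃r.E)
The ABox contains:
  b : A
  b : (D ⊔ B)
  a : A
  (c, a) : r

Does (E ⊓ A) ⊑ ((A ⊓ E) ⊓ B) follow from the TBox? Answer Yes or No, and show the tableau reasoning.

1. (E ⊓ A) ⊑ ((A ⊓ E) ⊓ B)  ⇔  ((E ⊓ A) ⊓ ((¬A ⊔ ¬E) ⊔ ¬B)) unsat w.r.t. T
   apply at x₀: E⊑(A ⊓ E)
   open: L(x₀) ⊇ {A, C, E, ¬B, ∀r.¬D, …} (+ ∃-successors)
2. Hence (E ⊓ A) ⊑ ((A ⊓ E) ⊓ B): not entailed.

No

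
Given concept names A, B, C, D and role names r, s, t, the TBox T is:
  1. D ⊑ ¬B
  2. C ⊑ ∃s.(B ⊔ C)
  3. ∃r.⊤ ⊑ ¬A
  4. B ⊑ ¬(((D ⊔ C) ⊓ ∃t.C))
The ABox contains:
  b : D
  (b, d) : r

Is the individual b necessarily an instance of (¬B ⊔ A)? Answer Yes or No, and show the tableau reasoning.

Yes

1. b : (¬B ⊔ A)?  L(b) = {D} ∪ {(B ⊓ ¬A)}
   clash {B, ¬B} at b — b ∈ (¬B ⊔ A)
2. Hence b : (¬B ⊔ A): entailed.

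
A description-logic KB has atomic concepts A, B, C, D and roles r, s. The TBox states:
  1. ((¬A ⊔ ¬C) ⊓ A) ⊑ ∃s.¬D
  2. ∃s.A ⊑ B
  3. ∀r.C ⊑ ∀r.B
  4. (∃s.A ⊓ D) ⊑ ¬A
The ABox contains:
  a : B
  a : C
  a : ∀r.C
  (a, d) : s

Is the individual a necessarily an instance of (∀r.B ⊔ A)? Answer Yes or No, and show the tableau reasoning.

Yes

1. a : (∀r.B ⊔ A)?  L(a) = {B, C, ∀r.C} ∪ {(∃r.¬B ⊓ ¬A)}
   clash {B, ¬B} at an ∃-successor — a ∈ (∀r.B ⊔ A)
2. Hence a : (∀r.B ⊔ A): entailed.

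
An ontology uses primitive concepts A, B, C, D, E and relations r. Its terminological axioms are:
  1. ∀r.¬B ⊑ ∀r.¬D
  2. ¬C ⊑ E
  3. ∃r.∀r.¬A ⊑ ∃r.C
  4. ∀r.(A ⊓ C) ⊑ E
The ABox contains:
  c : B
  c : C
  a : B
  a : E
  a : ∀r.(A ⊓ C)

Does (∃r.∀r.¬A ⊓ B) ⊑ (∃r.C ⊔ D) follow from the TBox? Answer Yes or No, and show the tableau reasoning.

Yes

1. (∃r.∀r.¬A ⊓ B) ⊑ (∃r.C ⊔ D)  ⇔  ((∃r.∀r.¬A ⊓ B) ⊓ (∀r.¬C ⊓ ¬D)) unsat w.r.t. T
   all branches close; clash {C, ¬C} at an ∃-successor
2. Hence (∃r.∀r.¬A ⊓ B) ⊑ (∃r.C ⊔ D): entailed.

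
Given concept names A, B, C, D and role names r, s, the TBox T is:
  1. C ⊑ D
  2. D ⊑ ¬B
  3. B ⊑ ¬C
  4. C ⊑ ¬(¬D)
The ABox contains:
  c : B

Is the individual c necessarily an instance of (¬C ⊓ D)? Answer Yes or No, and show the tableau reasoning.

No

1. c : (¬C ⊓ D)?  L(c) = {B} ∪ {(C ⊔ ¬D)}
   apply at c: B⊑¬C
   open: L(c) ⊇ {B, ¬C, ¬D} — c ∉ (¬C ⊓ D) possible
2. Hence c : (¬C ⊓ D): not entailed.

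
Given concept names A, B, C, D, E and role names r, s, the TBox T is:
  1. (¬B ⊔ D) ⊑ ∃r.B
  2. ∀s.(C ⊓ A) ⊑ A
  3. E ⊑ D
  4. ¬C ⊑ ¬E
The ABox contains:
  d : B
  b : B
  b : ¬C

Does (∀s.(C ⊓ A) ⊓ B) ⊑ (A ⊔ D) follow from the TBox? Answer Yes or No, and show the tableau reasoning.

1. (∀s.(C ⊓ A) ⊓ B) ⊑ (A ⊔ D)  ⇔  ((∀s.(C ⊓ A) ⊓ B) ⊓ (¬A ⊓ ¬D)) unsat w.r.t. T
   all branches close; clash {A, ¬A} at x₀
2. Hence (∀s.(C ⊓ A) ⊓ B) ⊑ (A ⊔ D): entailed.

Yes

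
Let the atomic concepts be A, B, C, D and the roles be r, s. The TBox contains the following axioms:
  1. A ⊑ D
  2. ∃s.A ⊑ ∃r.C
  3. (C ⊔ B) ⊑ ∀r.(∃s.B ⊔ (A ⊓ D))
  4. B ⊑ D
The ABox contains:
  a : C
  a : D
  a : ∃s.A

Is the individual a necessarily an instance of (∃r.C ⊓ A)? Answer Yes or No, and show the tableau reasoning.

1. a : (∃r.C ⊓ A)?  L(a) = {C, D, ∃s.A} ∪ {(∀r.¬C ⊔ ¬A)}
   apply at a: ∃s.A⊑∃r.C
   open: L(a) ⊇ {C, D, ¬A, ∀r.(∃s.B ⊔ (A ⊓ D)), ∃r.C, …} (+ ∃-successors) — a ∉ (∃r.C ⊓ A) possible
2. Hence a : (∃r.C ⊓ A): not entailed.

No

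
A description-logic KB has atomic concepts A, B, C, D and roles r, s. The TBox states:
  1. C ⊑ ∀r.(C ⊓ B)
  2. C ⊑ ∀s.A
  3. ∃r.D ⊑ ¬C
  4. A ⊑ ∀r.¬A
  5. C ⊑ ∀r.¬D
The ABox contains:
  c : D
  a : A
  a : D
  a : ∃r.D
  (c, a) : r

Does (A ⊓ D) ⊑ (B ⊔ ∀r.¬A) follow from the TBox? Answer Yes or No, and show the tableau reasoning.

1. (A ⊓ D) ⊑ (B ⊔ ∀r.¬A)  ⇔  ((A ⊓ D) ⊓ (¬B ⊓ ∃r.A)) unsat w.r.t. T
   all branches close; clash {A, ¬A} at an ∃-successor
2. Hence (A ⊓ D) ⊑ (B ⊔ ∀r.¬A): entailed.

Yes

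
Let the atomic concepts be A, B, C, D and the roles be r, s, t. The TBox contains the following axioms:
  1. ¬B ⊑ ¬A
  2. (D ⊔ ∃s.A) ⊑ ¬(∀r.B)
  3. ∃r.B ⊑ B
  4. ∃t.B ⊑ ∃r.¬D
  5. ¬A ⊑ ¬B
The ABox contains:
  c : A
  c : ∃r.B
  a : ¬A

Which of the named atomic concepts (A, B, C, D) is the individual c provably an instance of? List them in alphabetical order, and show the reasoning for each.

{A, B}

1. c : A?  L(c) = {A, ∃r.B} ∪ {¬A}
   clash {A, ¬A} at c — c ∈ A
2. c : B?  L(c) = {A, ∃r.B} ∪ {¬B}
   clash {A, ¬A} at c — c ∈ B
3. c : C?  L(c) = {A, ∃r.B} ∪ {¬C}
   apply at c: ∃r.B⊑B
   open: L(c) ⊇ {A, B, ¬C, ¬D, ∀s.¬A, …} (+ ∃-successors) — c ∉ C possible
4. c : D?  L(c) = {A, ∃r.B} ∪ {¬D}
   apply at c: ∃r.B⊑B
   open: L(c) ⊇ {A, B, ¬D, ∀s.¬A, ∀t.¬B, …} (+ ∃-successors) — c ∉ D possible
5. Entailed for c: {A, B}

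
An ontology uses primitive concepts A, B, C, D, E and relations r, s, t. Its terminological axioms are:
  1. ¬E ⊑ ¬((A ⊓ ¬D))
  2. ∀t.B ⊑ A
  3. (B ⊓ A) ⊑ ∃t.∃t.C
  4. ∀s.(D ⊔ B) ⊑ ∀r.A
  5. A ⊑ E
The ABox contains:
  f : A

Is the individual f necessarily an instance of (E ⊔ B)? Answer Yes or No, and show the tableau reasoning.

1. f : (E ⊔ B)?  L(f) = {A} ∪ {(¬E ⊓ ¬B)}
   clash {E, ¬E} at f — f ∈ (E ⊔ B)
2. Hence f : (E ⊔ B): entailed.

Yes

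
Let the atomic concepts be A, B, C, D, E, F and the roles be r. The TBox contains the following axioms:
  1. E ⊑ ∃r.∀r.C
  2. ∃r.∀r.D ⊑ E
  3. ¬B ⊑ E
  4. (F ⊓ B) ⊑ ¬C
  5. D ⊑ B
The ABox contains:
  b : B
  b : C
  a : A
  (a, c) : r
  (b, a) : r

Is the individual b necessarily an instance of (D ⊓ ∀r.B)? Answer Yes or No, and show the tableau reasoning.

No

1. b : (D ⊓ ∀r.B)?  L(b) = {B, C} ∪ {(¬D ⊔ ∃r.¬B)}
   open: L(b) ⊇ {B, C, ¬D, ¬E, ¬F, …} — b ∉ (D ⊓ ∀r.B) possible
2. Hence b : (D ⊓ ∀r.B): not entailed.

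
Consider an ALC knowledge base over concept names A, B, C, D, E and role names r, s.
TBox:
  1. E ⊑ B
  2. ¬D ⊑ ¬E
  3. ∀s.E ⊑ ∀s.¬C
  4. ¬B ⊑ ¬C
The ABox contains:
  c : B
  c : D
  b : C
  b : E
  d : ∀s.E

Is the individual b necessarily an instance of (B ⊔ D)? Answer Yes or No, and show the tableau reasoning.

1. b : (B ⊔ D)?  L(b) = {C, E} ∪ {(¬B ⊓ ¬D)}
   clash {C, ¬C} at b — b ∈ (B ⊔ D)
2. Hence b : (B ⊔ D): entailed.

Yes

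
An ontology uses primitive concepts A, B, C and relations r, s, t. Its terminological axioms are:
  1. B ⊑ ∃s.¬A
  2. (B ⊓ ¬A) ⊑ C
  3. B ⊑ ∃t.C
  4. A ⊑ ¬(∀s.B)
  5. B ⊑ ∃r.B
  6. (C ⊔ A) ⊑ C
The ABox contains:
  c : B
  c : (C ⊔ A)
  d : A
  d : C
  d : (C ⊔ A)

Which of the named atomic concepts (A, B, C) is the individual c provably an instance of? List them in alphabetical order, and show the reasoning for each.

1. c : A?  L(c) = {B, (C ⊔ A)} ∪ {¬A}
   apply at c: B⊑∃s.¬A; B⊑∃t.C; B⊑∃r.B
   open: L(c) ⊇ {B, C, ¬A, ∃r.B, ∃s.¬A, …} (+ ∃-successors) — c ∉ A possible
2. c : B?  L(c) = {B, (C ⊔ A)} ∪ {¬B}
   clash {B, ¬B} at c — c ∈ B
3. c : C?  L(c) = {B, (C ⊔ A)} ∪ {¬C}
   clash {C, ¬C} at c — c ∈ C
4. Entailed for c: {B, C}

{B, C}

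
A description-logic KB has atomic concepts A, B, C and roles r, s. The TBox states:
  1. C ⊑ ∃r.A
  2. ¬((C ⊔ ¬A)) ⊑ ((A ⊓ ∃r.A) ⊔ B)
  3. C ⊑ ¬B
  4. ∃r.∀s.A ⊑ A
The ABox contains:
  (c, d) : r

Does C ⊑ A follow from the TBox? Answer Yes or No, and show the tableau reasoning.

1. C ⊑ A  ⇔  (C ⊓ ¬A) unsat w.r.t. T
   apply at x₀: C⊑∃r.A; C⊑¬B
   open: L(x₀) ⊇ {C, ¬A, ¬B, ∀r.∃s.¬A, ∃r.A} (+ ∃-successors)
2. Hence C ⊑ A: not entailed.

No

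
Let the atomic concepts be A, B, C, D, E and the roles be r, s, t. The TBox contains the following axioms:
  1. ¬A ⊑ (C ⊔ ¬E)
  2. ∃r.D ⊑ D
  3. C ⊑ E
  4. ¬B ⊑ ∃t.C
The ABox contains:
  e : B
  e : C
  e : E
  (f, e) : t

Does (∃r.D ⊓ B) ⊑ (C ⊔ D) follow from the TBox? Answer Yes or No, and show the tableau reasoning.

Yes

1. (∃r.D ⊓ B) ⊑ (C ⊔ D)  ⇔  ((∃r.D ⊓ B) ⊓ (¬C ⊓ ¬D)) unsat w.r.t. T
   all branches close; clash {D, ¬D} at x₀
2. Hence (∃r.D ⊓ B) ⊑ (C ⊔ D): entailed.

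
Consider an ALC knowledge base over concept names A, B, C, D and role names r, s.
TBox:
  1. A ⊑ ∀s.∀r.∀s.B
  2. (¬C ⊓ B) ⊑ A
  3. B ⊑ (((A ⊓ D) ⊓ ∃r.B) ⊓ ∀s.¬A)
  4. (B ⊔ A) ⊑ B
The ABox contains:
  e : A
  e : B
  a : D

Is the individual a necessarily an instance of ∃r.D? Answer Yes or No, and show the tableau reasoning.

1. a : ∃r.D?  L(a) = {D} ∪ {∀r.¬D}
   open: L(a) ⊇ {C, D, ¬A, ¬B, ∀r.¬D} — a ∉ ∃r.D possible
2. Hence a : ∃r.D: not entailed.

No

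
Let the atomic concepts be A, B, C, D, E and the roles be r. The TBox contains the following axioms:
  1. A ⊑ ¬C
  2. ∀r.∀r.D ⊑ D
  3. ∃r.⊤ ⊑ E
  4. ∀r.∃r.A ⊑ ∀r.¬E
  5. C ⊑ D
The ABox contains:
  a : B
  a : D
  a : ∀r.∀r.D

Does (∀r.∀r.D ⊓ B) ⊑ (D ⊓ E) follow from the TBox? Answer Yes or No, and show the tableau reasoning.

1. (∀r.∀r.D ⊓ B) ⊑ (D ⊓ E)  ⇔  ((∀r.∀r.D ⊓ B) ⊓ (¬D ⊔ ¬E)) unsat w.r.t. T
   apply at x₀: ∀r.∀r.D⊑D
   open: L(x₀) ⊇ {B, D, ¬A, ¬C, ¬E, …}
2. Hence (∀r.∀r.D ⊓ B) ⊑ (D ⊓ E): not entailed.

No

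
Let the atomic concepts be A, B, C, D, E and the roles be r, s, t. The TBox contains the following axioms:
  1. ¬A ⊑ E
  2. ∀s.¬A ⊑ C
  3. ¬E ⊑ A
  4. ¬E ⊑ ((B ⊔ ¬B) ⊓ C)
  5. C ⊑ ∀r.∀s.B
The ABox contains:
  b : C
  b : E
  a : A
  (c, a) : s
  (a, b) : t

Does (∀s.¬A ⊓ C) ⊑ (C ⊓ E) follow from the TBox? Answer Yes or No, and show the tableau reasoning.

No

1. (∀s.¬A ⊓ C) ⊑ (C ⊓ E)  ⇔  ((∀s.¬A ⊓ C) ⊓ (¬C ⊔ ¬E)) unsat w.r.t. T
   apply at x₀: C⊑∀r.∀s.B
   open: L(x₀) ⊇ {A, B, C, ¬E, ∀r.∀s.B, …}
2. Hence (∀s.¬A ⊓ C) ⊑ (C ⊓ E): not entailed.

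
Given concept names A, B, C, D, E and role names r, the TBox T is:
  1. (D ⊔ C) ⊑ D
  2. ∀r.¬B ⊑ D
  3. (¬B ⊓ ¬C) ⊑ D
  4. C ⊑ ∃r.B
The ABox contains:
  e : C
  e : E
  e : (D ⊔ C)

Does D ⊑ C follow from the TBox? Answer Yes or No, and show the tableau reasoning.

No

1. D ⊑ C  ⇔  (D ⊓ ¬C) unsat w.r.t. T
   open: L(x₀) ⊇ {D, ¬C}
2. Hence D ⊑ C: not entailed.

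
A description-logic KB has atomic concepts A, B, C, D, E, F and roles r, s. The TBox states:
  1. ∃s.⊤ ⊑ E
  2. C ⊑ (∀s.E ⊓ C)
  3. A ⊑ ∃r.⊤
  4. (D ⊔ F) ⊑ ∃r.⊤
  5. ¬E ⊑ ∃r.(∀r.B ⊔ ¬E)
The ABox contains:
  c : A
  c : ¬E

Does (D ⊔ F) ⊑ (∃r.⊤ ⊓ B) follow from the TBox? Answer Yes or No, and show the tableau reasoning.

No

1. (D ⊔ F) ⊑ (∃r.⊤ ⊓ B)  ⇔  ((D ⊔ F) ⊓ (∀r.⊥ ⊔ ¬B)) unsat w.r.t. T
   apply at x₀: (D ⊔ F)⊑∃r.⊤
   open: L(x₀) ⊇ {D, E, ¬A, ¬B, ¬C, …} (+ ∃-successors)
2. Hence (D ⊔ F) ⊑ (∃r.⊤ ⊓ B): not entailed.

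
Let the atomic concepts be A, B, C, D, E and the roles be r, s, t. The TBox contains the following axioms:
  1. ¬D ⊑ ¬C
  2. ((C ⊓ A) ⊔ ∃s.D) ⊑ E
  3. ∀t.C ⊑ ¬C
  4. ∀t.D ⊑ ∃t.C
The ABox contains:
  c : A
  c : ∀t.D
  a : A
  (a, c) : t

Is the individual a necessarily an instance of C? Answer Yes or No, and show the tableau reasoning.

No

1. a : C?  L(a) = {A} ∪ {¬C}
   open: L(a) ⊇ {A, ¬C, ∀s.¬D, ∃t.¬D} (+ ∃-successors) — a ∉ C possible
2. Hence a : C: not entailed.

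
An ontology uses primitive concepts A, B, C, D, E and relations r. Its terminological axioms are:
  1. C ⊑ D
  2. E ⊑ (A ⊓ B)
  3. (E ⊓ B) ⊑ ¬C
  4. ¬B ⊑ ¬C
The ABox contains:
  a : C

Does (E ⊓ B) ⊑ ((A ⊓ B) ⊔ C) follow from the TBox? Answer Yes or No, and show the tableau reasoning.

Yes

1. (E ⊓ B) ⊑ ((A ⊓ B) ⊔ C)  ⇔  ((E ⊓ B) ⊓ ((¬A ⊔ ¬B) ⊓ ¬C)) unsat w.r.t. T
   all branches close; clash {B, ¬B} at x₀
2. Hence (E ⊓ B) ⊑ ((A ⊓ B) ⊔ C): entailed.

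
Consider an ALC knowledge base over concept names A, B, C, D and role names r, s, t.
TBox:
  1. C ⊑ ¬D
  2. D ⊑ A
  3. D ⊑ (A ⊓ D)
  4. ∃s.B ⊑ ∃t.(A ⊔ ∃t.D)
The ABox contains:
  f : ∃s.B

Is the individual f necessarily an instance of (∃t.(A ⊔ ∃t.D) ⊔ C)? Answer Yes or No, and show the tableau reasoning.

1. f : (∃t.(A ⊔ ∃t.D) ⊔ C)?  L(f) = {∃s.B} ∪ {(∀t.(¬A ⊓ ∀t.¬D) ⊓ ¬C)}
   clash {D, ¬D} at an ∃-successor — f ∈ (∃t.(A ⊔ ∃t.D) ⊔ C)
2. Hence f : (∃t.(A ⊔ ∃t.D) ⊔ C): entailed.

Yes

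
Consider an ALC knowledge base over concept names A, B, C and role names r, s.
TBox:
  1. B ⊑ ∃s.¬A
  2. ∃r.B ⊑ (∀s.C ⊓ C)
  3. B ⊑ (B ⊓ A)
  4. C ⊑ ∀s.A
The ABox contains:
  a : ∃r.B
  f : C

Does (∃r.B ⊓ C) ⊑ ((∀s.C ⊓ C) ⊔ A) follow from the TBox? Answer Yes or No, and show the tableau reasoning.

1. (∃r.B ⊓ C) ⊑ ((∀s.C ⊓ C) ⊔ A)  ⇔  ((∃r.B ⊓ C) ⊓ ((∃s.¬C ⊔ ¬C) ⊓ ¬A)) unsat w.r.t. T
   all branches close; clash {A, ¬A} at x₀
2. Hence (∃r.B ⊓ C) ⊑ ((∀s.C ⊓ C) ⊔ A): entailed.

Yes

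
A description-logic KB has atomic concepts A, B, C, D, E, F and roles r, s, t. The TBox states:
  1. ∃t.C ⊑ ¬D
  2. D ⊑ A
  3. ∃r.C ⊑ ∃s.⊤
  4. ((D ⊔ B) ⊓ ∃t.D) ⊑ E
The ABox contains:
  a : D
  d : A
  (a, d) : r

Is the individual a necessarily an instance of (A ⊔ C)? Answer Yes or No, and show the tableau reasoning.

1. a : (A ⊔ C)?  L(a) = {D} ∪ {(¬A ⊓ ¬C)}
   clash {A, ¬A} at a — a ∈ (A ⊔ C)
2. Hence a : (A ⊔ C): entailed.

Yes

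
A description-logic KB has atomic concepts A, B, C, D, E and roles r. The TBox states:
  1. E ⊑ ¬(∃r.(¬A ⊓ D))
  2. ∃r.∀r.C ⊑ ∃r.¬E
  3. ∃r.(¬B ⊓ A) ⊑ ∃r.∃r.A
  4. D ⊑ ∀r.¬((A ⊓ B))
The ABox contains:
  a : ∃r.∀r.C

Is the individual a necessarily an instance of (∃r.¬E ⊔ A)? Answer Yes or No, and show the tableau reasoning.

Yes

1. a : (∃r.¬E ⊔ A)?  L(a) = {∃r.∀r.C} ∪ {(∀r.E ⊓ ¬A)}
   clash {E, ¬E} at an ∃-successor — a ∈ (∃r.¬E ⊔ A)
2. Hence a : (∃r.¬E ⊔ A): entailed.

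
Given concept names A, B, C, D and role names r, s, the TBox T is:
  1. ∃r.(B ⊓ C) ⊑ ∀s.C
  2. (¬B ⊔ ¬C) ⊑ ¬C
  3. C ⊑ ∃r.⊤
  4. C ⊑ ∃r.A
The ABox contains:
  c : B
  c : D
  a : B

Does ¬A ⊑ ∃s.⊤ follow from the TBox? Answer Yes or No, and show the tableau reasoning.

1. ¬A ⊑ ∃s.⊤  ⇔  (¬A ⊓ ∀s.⊥) unsat w.r.t. T
   open: L(x₀) ⊇ {B, C, ¬A, ∀r.(¬B ⊔ ¬C), ∀s.⊥, …} (+ ∃-successors)
2. Hence ¬A ⊑ ∃s.⊤: not entailed.

No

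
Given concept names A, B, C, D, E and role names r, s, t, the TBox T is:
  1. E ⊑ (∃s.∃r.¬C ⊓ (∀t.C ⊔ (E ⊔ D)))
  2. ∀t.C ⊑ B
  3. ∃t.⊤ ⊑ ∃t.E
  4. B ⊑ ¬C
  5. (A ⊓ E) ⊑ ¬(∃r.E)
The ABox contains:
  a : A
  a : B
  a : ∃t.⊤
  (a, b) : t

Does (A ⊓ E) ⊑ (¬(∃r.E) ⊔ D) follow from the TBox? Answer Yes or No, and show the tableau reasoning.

1. (A ⊓ E) ⊑ (¬(∃r.E) ⊔ D)  ⇔  ((A ⊓ E) ⊓ (∃r.E ⊓ ¬D)) unsat w.r.t. T
   all branches close; clash {E, ¬E} at an ∃-successor
2. Hence (A ⊓ E) ⊑ (¬(∃r.E) ⊔ D): entailed.

Yes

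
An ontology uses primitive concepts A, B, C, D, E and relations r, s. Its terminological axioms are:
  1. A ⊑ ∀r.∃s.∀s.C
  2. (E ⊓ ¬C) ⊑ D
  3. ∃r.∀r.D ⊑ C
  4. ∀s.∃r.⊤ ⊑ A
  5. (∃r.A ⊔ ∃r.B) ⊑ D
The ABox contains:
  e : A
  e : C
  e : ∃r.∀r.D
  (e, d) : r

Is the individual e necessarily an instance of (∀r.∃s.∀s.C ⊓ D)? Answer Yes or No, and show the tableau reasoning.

1. e : (∀r.∃s.∀s.C ⊓ D)?  L(e) = {A, C, ∃r.∀r.D} ∪ {(∃r.∀s.∃s.¬C ⊔ ¬D)}
   apply at e: A⊑∀r.∃s.∀s.C
   open: L(e) ⊇ {A, C, ¬D, ∀r.¬A, ∀r.¬B, …} (+ ∃-successors) — e ∉ (∀r.∃s.∀s.C ⊓ D) possible
2. Hence e : (∀r.∃s.∀s.C ⊓ D): not entailed.

No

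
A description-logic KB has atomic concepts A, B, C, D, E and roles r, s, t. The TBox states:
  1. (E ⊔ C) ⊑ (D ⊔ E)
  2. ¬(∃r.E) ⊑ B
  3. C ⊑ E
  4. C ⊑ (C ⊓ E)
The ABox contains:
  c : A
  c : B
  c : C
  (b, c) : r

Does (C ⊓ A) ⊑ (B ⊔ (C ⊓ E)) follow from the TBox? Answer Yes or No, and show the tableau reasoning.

Yes

1. (C ⊓ A) ⊑ (B ⊔ (C ⊓ E))  ⇔  ((C ⊓ A) ⊓ (¬B ⊓ (¬C ⊔ ¬E))) unsat w.r.t. T
   all branches close; clash {E, ¬E} at x₀
2. Hence (C ⊓ A) ⊑ (B ⊔ (C ⊓ E)): entailed.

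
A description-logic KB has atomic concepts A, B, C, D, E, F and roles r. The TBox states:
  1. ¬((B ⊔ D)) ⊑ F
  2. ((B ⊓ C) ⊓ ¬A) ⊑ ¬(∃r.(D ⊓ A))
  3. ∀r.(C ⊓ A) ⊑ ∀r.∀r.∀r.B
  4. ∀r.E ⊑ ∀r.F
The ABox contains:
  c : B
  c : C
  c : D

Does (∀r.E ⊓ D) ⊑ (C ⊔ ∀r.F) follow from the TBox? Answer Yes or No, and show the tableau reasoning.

Yes

1. (∀r.E ⊓ D) ⊑ (C ⊔ ∀r.F)  ⇔  ((∀r.E ⊓ D) ⊓ (¬C ⊓ ∃r.¬F)) unsat w.r.t. T
   all branches close; clash {F, ¬F} at an ∃-successor
2. Hence (∀r.E ⊓ D) ⊑ (C ⊔ ∀r.F): entailed.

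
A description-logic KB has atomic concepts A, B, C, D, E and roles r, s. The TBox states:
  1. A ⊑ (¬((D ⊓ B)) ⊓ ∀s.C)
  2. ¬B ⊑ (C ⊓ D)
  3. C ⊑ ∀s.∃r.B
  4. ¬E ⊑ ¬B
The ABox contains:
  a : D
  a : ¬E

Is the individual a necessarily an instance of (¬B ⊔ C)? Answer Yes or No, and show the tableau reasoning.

1. a : (¬B ⊔ C)?  L(a) = {D, ¬E} ∪ {(B ⊓ ¬C)}
   clash {B, ¬B} at a — a ∈ (¬B ⊔ C)
2. Hence a : (¬B ⊔ C): entailed.

Yes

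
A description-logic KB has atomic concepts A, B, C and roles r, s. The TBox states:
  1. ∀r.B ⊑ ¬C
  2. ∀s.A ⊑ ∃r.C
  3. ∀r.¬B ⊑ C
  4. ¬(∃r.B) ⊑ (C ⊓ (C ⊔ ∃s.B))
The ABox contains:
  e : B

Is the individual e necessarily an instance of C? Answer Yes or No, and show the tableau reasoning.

1. e : C?  L(e) = {B} ∪ {¬C}
   open: L(e) ⊇ {B, ¬C, ∃r.B, ∃s.¬A} (+ ∃-successors) — e ∉ C possible
2. Hence e : C: not entailed.

No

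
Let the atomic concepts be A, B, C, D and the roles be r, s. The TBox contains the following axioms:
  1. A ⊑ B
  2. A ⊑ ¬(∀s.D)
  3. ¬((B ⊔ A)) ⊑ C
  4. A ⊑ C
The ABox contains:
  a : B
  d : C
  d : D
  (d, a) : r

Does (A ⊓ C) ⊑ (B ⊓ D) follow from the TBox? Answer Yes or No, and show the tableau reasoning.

1. (A ⊓ C) ⊑ (B ⊓ D)  ⇔  ((A ⊓ C) ⊓ (¬B ⊔ ¬D)) unsat w.r.t. T
   apply at x₀: A⊑B; A⊑¬(∀s.D)
   open: L(x₀) ⊇ {A, B, C, ¬D, ∃s.¬D} (+ ∃-successors)
2. Hence (A ⊓ C) ⊑ (B ⊓ D): not entailed.

No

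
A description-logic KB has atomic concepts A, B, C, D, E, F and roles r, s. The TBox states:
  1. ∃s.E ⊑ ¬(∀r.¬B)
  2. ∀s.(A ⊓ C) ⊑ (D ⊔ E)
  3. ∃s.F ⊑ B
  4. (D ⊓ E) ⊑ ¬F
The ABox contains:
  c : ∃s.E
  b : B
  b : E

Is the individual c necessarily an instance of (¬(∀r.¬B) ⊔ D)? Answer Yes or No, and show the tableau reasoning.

Yes

1. c : (¬(∀r.¬B) ⊔ D)?  L(c) = {∃s.E} ∪ {(∀r.¬B ⊓ ¬D)}
   clash {B, ¬B} at an ∃-successor — c ∈ (¬(∀r.¬B) ⊔ D)
2. Hence c : (¬(∀r.¬B) ⊔ D): entailed.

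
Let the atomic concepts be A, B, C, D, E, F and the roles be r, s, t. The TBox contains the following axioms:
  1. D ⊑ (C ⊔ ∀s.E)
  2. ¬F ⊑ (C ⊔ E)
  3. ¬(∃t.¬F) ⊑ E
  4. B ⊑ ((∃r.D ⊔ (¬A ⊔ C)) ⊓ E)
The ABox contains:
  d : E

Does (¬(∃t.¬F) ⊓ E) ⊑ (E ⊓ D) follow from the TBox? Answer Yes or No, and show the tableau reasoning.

1. (¬(∃t.¬F) ⊓ E) ⊑ (E ⊓ D)  ⇔  ((∀t.F ⊓ E) ⊓ (¬E ⊔ ¬D)) unsat w.r.t. T
   open: L(x₀) ⊇ {E, F, ¬B, ¬D, ∀t.F}
2. Hence (¬(∃t.¬F) ⊓ E) ⊑ (E ⊓ D): not entailed.

No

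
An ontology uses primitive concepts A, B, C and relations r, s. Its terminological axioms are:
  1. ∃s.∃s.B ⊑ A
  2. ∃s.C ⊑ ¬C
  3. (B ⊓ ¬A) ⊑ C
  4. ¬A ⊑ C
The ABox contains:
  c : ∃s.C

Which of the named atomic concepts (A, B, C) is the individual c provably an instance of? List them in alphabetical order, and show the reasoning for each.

1. c : A?  L(c) = {∃s.C} ∪ {¬A}
   clash {C, ¬C} at c — c ∈ A
2. c : B?  L(c) = {∃s.C} ∪ {¬B}
   apply at c: ∃s.C⊑¬C
   open: L(c) ⊇ {A, ¬B, ¬C, ∃s.C} (+ ∃-successors) — c ∉ B possible
3. c : C?  L(c) = {∃s.C} ∪ {¬C}
   open: L(c) ⊇ {A, ¬C, ∃s.C} (+ ∃-successors) — c ∉ C possible
4. Entailed for c: {A}

{A}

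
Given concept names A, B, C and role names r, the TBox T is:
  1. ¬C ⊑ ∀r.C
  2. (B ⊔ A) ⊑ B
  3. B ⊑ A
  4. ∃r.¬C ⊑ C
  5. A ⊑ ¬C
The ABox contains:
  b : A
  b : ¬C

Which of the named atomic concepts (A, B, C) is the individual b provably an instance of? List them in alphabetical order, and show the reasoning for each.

1. b : A?  L(b) = {A, ¬C} ∪ {¬A}
   clash {A, ¬A} at b — b ∈ A
2. b : B?  L(b) = {A, ¬C} ∪ {¬B}
   clash {B, ¬B} at b — b ∈ B
3. b : C?  L(b) = {A, ¬C} ∪ {¬C}
   apply at b: ¬C⊑∀r.C
   open: L(b) ⊇ {A, B, ¬C, ∀r.C} — b ∉ C possible
4. Entailed for b: {A, B}

{A, B}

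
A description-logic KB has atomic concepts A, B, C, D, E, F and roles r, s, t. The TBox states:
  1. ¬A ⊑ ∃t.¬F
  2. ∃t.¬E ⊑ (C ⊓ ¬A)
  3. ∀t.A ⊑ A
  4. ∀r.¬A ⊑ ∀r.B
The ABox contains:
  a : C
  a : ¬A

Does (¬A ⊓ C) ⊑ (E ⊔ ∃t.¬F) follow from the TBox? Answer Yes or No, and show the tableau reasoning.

Yes

1. (¬A ⊓ C) ⊑ (E ⊔ ∃t.¬F)  ⇔  ((¬A ⊓ C) ⊓ (¬E ⊓ ∀t.F)) unsat w.r.t. T
   all branches close; clash {A, ¬A} at x₀
2. Hence (¬A ⊓ C) ⊑ (E ⊔ ∃t.¬F): entailed.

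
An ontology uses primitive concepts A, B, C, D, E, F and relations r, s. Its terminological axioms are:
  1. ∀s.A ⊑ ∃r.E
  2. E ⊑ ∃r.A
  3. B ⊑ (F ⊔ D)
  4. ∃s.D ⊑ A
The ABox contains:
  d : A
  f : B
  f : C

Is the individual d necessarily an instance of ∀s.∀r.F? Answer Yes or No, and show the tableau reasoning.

1. d : ∀s.∀r.F?  L(d) = {A} ∪ {∃s.∃r.¬F}
   open: L(d) ⊇ {A, ¬B, ¬E, ∃s.¬A, ∃s.∃r.¬F} (+ ∃-successors) — d ∉ ∀s.∀r.F possible
2. Hence d : ∀s.∀r.F: not entailed.

No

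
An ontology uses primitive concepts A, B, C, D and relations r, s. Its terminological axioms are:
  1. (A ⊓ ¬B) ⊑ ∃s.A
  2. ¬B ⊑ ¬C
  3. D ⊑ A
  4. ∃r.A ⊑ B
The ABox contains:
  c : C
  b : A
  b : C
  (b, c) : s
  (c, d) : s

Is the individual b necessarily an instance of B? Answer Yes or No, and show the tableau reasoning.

Yes

1. b : B?  L(b) = {A, C} ∪ {¬B}
   clash {C, ¬C} at b — b ∈ B
2. Hence b : B: entailed.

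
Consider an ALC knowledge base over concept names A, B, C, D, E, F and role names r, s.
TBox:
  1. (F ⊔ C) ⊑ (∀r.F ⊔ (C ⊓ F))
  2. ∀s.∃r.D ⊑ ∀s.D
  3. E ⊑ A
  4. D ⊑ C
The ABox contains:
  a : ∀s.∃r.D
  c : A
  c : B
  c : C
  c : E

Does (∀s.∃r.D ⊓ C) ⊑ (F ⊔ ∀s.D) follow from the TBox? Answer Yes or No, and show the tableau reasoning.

Yes

1. (∀s.∃r.D ⊓ C) ⊑ (F ⊔ ∀s.D)  ⇔  ((∀s.∃r.D ⊓ C) ⊓ (¬F ⊓ ∃s.¬D)) unsat w.r.t. T
   all branches close; clash {F, ¬F} at x₀
2. Hence (∀s.∃r.D ⊓ C) ⊑ (F ⊔ ∀s.D): entailed.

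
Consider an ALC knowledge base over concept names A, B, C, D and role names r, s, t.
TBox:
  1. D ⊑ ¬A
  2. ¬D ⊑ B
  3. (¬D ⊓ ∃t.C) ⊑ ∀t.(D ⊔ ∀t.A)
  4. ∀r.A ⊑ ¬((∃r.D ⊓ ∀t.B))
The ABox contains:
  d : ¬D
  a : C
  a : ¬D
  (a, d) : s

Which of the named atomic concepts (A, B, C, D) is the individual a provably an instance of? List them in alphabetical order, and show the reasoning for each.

1. a : A?  L(a) = {C, ¬D} ∪ {¬A}
   apply at a: ¬D⊑B
   open: L(a) ⊇ {B, C, ¬A, ¬D, ∀t.¬C, …} (+ ∃-successors) — a ∉ A possible
2. a : B?  L(a) = {C, ¬D} ∪ {¬B}
   clash {B, ¬B} at a — a ∈ B
3. a : C?  L(a) = {C, ¬D} ∪ {¬C}
   clash {C, ¬C} at a — a ∈ C
4. a : D?  L(a) = {C, ¬D} ∪ {¬D}
   apply at a: ¬D⊑B
   open: L(a) ⊇ {B, C, ¬D, ∀t.¬C, ∃r.¬A} (+ ∃-successors) — a ∉ D possible
5. Entailed for a: {B, C}

{B, C}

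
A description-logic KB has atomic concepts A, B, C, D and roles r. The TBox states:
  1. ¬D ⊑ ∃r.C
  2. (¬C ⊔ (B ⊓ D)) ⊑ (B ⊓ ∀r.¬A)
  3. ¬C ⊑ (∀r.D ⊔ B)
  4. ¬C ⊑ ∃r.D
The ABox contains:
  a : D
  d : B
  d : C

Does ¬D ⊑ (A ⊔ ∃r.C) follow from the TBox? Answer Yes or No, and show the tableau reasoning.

Yes

1. ¬D ⊑ (A ⊔ ∃r.C)  ⇔  (¬D ⊓ (¬A ⊓ ∀r.¬C)) unsat w.r.t. T
   all branches close; clash {C, ¬C} at an ∃-successor
2. Hence ¬D ⊑ (A ⊔ ∃r.C): entailed.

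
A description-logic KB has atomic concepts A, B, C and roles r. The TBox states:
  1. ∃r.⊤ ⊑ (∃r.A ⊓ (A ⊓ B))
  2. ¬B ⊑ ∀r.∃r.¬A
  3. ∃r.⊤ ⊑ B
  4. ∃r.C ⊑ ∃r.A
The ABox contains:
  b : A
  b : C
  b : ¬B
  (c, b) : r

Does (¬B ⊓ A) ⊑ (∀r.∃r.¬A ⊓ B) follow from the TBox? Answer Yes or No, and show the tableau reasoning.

No

1. (¬B ⊓ A) ⊑ (∀r.∃r.¬A ⊓ B)  ⇔  ((¬B ⊓ A) ⊓ (∃r.∀r.A ⊔ ¬B)) unsat w.r.t. T
   apply at x₀: ¬B⊑∀r.∃r.¬A
   open: L(x₀) ⊇ {A, ¬B, ∀r.¬C, ∀r.∃r.¬A, ∀r.⊥}
2. Hence (¬B ⊓ A) ⊑ (∀r.∃r.¬A ⊓ B): not entailed.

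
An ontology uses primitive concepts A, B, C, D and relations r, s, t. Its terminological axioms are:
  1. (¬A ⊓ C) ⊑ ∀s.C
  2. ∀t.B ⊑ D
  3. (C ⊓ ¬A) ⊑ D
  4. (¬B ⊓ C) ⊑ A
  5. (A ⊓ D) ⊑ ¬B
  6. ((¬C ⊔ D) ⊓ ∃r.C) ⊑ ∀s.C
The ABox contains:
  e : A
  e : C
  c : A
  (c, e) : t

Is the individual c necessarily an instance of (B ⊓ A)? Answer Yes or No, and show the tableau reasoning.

1. c : (B ⊓ A)?  L(c) = {A} ∪ {(¬B ⊔ ¬A)}
   open: L(c) ⊇ {A, C, ¬B, ¬D, ∃t.¬B} (+ ∃-successors) — c ∉ (B ⊓ A) possible
2. Hence c : (B ⊓ A): not entailed.

No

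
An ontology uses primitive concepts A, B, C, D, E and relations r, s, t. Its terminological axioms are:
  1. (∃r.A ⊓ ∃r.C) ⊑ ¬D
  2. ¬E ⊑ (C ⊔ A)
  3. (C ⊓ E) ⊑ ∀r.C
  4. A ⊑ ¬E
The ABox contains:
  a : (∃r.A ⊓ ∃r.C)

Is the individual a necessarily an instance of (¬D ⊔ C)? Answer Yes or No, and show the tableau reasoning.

Yes

1. a : (¬D ⊔ C)?  L(a) = {(∃r.A ⊓ ∃r.C)} ∪ {(D ⊓ ¬C)}
   clash {D, ¬D} at a — a ∈ (¬D ⊔ C)
2. Hence a : (¬D ⊔ C): entailed.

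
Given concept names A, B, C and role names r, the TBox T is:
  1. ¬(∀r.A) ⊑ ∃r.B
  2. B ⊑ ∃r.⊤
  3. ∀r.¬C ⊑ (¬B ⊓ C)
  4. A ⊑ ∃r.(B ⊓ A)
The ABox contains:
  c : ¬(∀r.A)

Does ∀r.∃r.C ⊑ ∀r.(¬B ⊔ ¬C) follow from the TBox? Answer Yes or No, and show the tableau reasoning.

1. ∀r.∃r.C ⊑ ∀r.(¬B ⊔ ¬C)  ⇔  (∀r.∃r.C ⊓ ∃r.(B ⊓ C)) unsat w.r.t. T
   open: L(x₀) ⊇ {¬A, ¬B, ∀r.A, ∀r.∃r.C, ∃r.(B ⊓ C), …} (+ ∃-successors)
2. Hence ∀r.∃r.C ⊑ ∀r.(¬B ⊔ ¬C): not entailed.

No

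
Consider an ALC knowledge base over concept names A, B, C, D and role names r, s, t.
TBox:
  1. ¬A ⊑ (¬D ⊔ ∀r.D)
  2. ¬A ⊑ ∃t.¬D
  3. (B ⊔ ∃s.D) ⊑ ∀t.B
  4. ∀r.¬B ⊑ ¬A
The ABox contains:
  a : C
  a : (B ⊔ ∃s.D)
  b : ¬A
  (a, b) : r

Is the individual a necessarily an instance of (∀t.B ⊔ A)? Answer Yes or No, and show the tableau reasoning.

1. a : (∀t.B ⊔ A)?  L(a) = {C, (B ⊔ ∃s.D)} ∪ {(∃t.¬B ⊓ ¬A)}
   clash {B, ¬B} at an ∃-successor — a ∈ (∀t.B ⊔ A)
2. Hence a : (∀t.B ⊔ A): entailed.

Yes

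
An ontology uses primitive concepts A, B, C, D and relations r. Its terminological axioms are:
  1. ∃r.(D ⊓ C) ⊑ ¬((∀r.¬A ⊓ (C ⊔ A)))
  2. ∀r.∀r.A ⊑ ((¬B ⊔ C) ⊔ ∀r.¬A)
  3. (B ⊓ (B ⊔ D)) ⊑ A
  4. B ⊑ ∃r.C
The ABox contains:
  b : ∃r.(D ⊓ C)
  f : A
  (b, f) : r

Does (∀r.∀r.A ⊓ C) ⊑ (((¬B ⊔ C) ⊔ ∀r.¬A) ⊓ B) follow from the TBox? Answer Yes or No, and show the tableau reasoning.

No

1. (∀r.∀r.A ⊓ C) ⊑ (((¬B ⊔ C) ⊔ ∀r.¬A) ⊓ B)  ⇔  ((∀r.∀r.A ⊓ C) ⊓ (((B ⊓ ¬C) ⊓ ∃r.A) ⊔ ¬B)) unsat w.r.t. T
   apply at x₀: ∀r.∀r.A⊑((¬B ⊔ C) ⊔ ∀r.¬A)
   open: L(x₀) ⊇ {C, ¬B, ∀r.(¬D ⊔ ¬C), ∀r.∀r.A}
2. Hence (∀r.∀r.A ⊓ C) ⊑ (((¬B ⊔ C) ⊔ ∀r.¬A) ⊓ B): not entailed.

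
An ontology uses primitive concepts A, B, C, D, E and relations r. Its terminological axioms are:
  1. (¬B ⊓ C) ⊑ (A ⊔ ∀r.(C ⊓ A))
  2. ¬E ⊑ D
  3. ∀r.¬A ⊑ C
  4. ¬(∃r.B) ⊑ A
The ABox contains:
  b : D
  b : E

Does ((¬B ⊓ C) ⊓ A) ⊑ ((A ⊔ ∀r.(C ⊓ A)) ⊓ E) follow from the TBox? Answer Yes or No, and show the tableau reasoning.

No

1. ((¬B ⊓ C) ⊓ A) ⊑ ((A ⊔ ∀r.(C ⊓ A)) ⊓ E)  ⇔  (((¬B ⊓ C) ⊓ A) ⊓ ((¬A ⊓ ∃r.(¬C ⊔ ¬A)) ⊔ ¬E)) unsat w.r.t. T
   apply at x₀: (¬B ⊓ C)⊑(A ⊔ ∀r.(C ⊓ A))
   open: L(x₀) ⊇ {A, C, D, ¬B, ¬E}
2. Hence ((¬B ⊓ C) ⊓ A) ⊑ ((A ⊔ ∀r.(C ⊓ A)) ⊓ E): not entailed.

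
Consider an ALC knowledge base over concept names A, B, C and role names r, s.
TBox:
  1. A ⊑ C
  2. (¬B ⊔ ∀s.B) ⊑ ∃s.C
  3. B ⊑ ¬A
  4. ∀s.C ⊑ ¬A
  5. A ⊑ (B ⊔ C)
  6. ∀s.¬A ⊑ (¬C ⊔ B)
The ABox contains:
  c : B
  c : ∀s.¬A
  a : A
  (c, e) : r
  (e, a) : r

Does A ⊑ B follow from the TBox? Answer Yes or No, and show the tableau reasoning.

No

1. A ⊑ B  ⇔  (A ⊓ ¬B) unsat w.r.t. T
   apply at x₀: A⊑C; A⊑(B ⊔ C)
   open: L(x₀) ⊇ {A, C, ¬B, ∃s.A, ∃s.C, …} (+ ∃-successors)
2. Hence A ⊑ B: not entailed.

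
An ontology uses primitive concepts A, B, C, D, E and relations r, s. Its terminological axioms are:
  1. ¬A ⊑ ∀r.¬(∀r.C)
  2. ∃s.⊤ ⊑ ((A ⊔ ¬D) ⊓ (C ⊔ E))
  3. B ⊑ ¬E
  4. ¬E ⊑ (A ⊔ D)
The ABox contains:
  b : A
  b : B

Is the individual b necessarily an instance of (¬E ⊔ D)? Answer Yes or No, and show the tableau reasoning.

Yes

1. b : (¬E ⊔ D)?  L(b) = {A, B} ∪ {(E ⊓ ¬D)}
   clash {E, ¬E} at b — b ∈ (¬E ⊔ D)
2. Hence b : (¬E ⊔ D): entailed.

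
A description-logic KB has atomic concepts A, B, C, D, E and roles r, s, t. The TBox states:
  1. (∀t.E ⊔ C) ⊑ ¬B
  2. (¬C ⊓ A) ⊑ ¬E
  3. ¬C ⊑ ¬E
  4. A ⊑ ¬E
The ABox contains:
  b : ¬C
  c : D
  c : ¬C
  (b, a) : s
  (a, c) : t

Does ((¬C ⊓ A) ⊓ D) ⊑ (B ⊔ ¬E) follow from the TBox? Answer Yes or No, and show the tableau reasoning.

Yes

1. ((¬C ⊓ A) ⊓ D) ⊑ (B ⊔ ¬E)  ⇔  (((¬C ⊓ A) ⊓ D) ⊓ (¬B ⊓ E)) unsat w.r.t. T
   all branches close; clash {E, ¬E} at x₀
2. Hence ((¬C ⊓ A) ⊓ D) ⊑ (B ⊔ ¬E): entailed.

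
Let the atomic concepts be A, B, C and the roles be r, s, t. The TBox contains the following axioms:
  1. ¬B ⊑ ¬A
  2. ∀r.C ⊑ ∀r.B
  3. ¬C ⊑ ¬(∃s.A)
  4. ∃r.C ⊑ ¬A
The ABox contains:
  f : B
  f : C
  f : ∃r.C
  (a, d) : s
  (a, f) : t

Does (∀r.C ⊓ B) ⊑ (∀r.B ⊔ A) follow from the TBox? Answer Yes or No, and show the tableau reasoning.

Yes

1. (∀r.C ⊓ B) ⊑ (∀r.B ⊔ A)  ⇔  ((∀r.C ⊓ B) ⊓ (∃r.¬B ⊓ ¬A)) unsat w.r.t. T
   all branches close; clash {B, ¬B} at an ∃-successor
2. Hence (∀r.C ⊓ B) ⊑ (∀r.B ⊔ A): entailed.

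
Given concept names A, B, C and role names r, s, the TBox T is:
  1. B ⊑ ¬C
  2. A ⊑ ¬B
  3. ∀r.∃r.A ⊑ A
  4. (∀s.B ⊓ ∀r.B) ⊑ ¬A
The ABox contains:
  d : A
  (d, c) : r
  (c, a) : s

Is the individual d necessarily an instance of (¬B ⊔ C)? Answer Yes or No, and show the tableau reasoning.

1. d : (¬B ⊔ C)?  L(d) = {A} ∪ {(B ⊓ ¬C)}
   clash {B, ¬B} at d — d ∈ (¬B ⊔ C)
2. Hence d : (¬B ⊔ C): entailed.

Yes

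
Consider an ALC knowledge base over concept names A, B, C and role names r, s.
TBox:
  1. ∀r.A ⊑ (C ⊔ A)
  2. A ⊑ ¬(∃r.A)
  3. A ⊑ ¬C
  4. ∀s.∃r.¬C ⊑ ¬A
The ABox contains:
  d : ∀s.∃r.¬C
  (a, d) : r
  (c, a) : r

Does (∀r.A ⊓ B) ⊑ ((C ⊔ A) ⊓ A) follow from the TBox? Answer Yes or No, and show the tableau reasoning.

No

1. (∀r.A ⊓ B) ⊑ ((C ⊔ A) ⊓ A)  ⇔  ((∀r.A ⊓ B) ⊓ ((¬C ⊓ ¬A) ⊔ ¬A)) unsat w.r.t. T
   apply at x₀: ∀r.A⊑(C ⊔ A)
   open: L(x₀) ⊇ {B, C, ¬A, ∀r.A}
2. Hence (∀r.A ⊓ B) ⊑ ((C ⊔ A) ⊓ A): not entailed.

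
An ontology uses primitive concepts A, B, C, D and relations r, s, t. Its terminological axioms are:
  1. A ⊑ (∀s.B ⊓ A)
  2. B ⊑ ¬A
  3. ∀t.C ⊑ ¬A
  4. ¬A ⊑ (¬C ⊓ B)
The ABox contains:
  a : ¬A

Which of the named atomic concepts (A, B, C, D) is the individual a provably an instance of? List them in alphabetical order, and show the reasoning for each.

1. a : A?  L(a) = {¬A} ∪ {¬A}
   apply at a: ¬A⊑(¬C ⊓ B)
   open: L(a) ⊇ {B, ¬A, ¬C} — a ∉ A possible
2. a : B?  L(a) = {¬A} ∪ {¬B}
   clash {B, ¬B} at a — a ∈ B
3. a : C?  L(a) = {¬A} ∪ {¬C}
   apply at a: ¬A⊑(¬C ⊓ B)
   open: L(a) ⊇ {B, ¬A, ¬C} — a ∉ C possible
4. a : D?  L(a) = {¬A} ∪ {¬D}
   apply at a: ¬A⊑(¬C ⊓ B)
   open: L(a) ⊇ {B, ¬A, ¬C, ¬D} — a ∉ D possible
5. Entailed for a: {B}

{B}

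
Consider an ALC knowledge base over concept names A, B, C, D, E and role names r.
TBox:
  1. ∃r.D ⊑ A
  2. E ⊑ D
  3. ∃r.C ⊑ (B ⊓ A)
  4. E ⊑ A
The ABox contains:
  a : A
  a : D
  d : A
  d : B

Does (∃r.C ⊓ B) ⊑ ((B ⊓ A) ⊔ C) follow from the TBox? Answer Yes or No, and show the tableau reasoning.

Yes

1. (∃r.C ⊓ B) ⊑ ((B ⊓ A) ⊔ C)  ⇔  ((∃r.C ⊓ B) ⊓ ((¬B ⊔ ¬A) ⊓ ¬C)) unsat w.r.t. T
   all branches close; clash {A, ¬A} at x₀
2. Hence (∃r.C ⊓ B) ⊑ ((B ⊓ A) ⊔ C): entailed.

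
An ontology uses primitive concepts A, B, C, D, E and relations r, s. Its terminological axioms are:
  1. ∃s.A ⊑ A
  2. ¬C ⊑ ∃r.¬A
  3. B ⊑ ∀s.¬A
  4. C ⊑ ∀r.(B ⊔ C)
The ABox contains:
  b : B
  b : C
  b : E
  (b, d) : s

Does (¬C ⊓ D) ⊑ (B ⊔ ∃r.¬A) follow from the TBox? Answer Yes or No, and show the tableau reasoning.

1. (¬C ⊓ D) ⊑ (B ⊔ ∃r.¬A)  ⇔  ((¬C ⊓ D) ⊓ (¬B ⊓ ∀r.A)) unsat w.r.t. T
   all branches close; clash {A, ¬A} at an ∃-successor
2. Hence (¬C ⊓ D) ⊑ (B ⊔ ∃r.¬A): entailed.

Yes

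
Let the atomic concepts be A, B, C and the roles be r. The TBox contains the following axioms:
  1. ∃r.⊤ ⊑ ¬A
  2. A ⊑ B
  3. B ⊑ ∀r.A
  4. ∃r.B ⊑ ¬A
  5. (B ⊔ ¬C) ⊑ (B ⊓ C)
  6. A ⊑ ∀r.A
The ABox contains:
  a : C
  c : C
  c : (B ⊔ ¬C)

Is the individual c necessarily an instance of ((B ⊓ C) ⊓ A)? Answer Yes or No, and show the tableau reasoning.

1. c : ((B ⊓ C) ⊓ A)?  L(c) = {C, (B ⊔ ¬C)} ∪ {((¬B ⊔ ¬C) ⊔ ¬A)}
   apply at c: (B ⊔ ¬C)⊑(B ⊓ C)
   open: L(c) ⊇ {B, C, ¬A, ∀r.A} — c ∉ ((B ⊓ C) ⊓ A) possible
2. Hence c : ((B ⊓ C) ⊓ A): not entailed.

No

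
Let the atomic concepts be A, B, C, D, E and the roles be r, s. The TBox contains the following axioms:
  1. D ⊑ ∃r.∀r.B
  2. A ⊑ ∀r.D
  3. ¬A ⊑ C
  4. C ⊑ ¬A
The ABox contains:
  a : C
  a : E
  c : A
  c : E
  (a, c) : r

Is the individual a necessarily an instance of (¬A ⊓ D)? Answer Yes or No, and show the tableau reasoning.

1. a : (¬A ⊓ D)?  L(a) = {C, E} ∪ {(A ⊔ ¬D)}
   apply at a: C⊑¬A
   open: L(a) ⊇ {C, E, ¬A, ¬D} — a ∉ (¬A ⊓ D) possible
2. Hence a : (¬A ⊓ D): not entailed.

No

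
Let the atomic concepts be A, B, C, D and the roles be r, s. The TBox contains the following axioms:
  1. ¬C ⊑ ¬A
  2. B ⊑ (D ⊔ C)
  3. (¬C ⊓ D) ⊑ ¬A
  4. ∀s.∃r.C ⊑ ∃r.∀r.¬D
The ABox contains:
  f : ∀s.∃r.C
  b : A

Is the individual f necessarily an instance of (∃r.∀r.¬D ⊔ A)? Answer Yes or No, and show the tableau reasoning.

Yes

1. f : (∃r.∀r.¬D ⊔ A)?  L(f) = {∀s.∃r.C} ∪ {(∀r.∃r.D ⊓ ¬A)}
   clash {D, ¬D} at an ∃-successor — f ∈ (∃r.∀r.¬D ⊔ A)
2. Hence f : (∃r.∀r.¬D ⊔ A): entailed.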